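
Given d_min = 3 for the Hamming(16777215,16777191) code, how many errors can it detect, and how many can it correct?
Detection only: up to d_min − 1 = 2 errors.
Correction: up to ⌊(d_min − 1)/2⌋ = ⌊2/2⌋ = 1 errors.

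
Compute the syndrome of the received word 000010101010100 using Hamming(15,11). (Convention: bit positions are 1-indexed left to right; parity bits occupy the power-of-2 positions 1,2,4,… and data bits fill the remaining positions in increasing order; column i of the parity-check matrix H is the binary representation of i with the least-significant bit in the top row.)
Syndrome s = H · r^T (mod 2), r = 000010101010100:
  s[0] = (101010101010101)·(000010101010100) mod 2 = 0+0+0+0+1+0+1+0+1+0+1+0+1+0+0 mod 2 = 1
  s[1] = (011001100110011)·(000010101010100) mod 2 = 0+0+0+0+0+0+1+0+0+0+1+0+0+0+0 mod 2 = 0
  s[2] = (000111100001111)·(000010101010100) mod 2 = 0+0+0+0+1+0+1+0+0+0+0+0+1+0+0 mod 2 = 1
  s[3] = (000000011111111)·(000010101010100) mod 2 = 0+0+0+0+0+0+0+0+1+0+1+0+1+0+0 mod 2 = 1
Syndrome = 1011
Non-zero syndrome: error at position 13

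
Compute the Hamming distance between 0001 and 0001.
XOR = 0000, count of 1s = 0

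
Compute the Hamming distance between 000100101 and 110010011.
XOR = 110110110, count of 1s = 6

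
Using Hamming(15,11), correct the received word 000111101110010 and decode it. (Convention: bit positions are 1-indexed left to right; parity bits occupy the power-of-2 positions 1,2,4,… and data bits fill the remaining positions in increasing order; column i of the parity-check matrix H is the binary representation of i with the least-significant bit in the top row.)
Syndrome s = H · r^T (mod 2), r = 000111101110010:
  s[0] = (101010101010101)·(000111101110010) mod 2 = 0+0+0+0+1+0+1+0+1+0+1+0+0+0+0 mod 2 = 0
  s[1] = (011001100110011)·(000111101110010) mod 2 = 0+0+0+0+0+1+1+0+0+1+1+0+0+1+0 mod 2 = 1
  s[2] = (000111100001111)·(000111101110010) mod 2 = 0+0+0+1+1+1+1+0+0+0+0+0+0+1+0 mod 2 = 1
  s[3] = (000000011111111)·(000111101110010) mod 2 = 0+0+0+0+0+0+0+0+1+1+1+0+0+1+0 mod 2 = 0
Syndrome = 0110
Column 6 of H equals this syndrome → error at bit 6 (1-indexed).
Flip bit 6: 000111101110010 → 000110101110010
Extract data bits at positions {3,5,6,7,9,10,11,12,13,14,15}: 01011110010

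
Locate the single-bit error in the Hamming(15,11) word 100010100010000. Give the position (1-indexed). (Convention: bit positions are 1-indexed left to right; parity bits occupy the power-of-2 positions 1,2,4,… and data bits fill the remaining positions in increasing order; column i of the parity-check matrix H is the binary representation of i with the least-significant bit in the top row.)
Syndrome s = H · r^T (mod 2), r = 100010100010000:
  s[0] = (101010101010101)·(100010100010000) mod 2 = 1+0+0+0+1+0+1+0+0+0+1+0+0+0+0 mod 2 = 0
  s[1] = (011001100110011)·(100010100010000) mod 2 = 0+0+0+0+0+0+1+0+0+0+1+0+0+0+0 mod 2 = 0
  s[2] = (000111100001111)·(100010100010000) mod 2 = 0+0+0+0+1+0+1+0+0+0+0+0+0+0+0 mod 2 = 0
  s[3] = (000000011111111)·(100010100010000) mod 2 = 0+0+0+0+0+0+0+0+0+0+1+0+0+0+0 mod 2 = 1
Syndrome = 0001
Column i of H is the binary representation of i, so the syndrome is the binary index of the flipped bit.
Read s = 0001 with s[0] as LSB: 0·2^0 + 0·2^1 + 0·2^2 + 1·2^3 = 8.
Error is at bit position 8.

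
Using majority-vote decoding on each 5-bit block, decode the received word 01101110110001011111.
Split into 5-bit blocks and majority-vote each:
  block 1 = 01101: 3 ones, 2 zeros → 1
  block 2 = 11011: 4 ones, 1 zeros → 1
  block 3 = 00010: 1 ones, 4 zeros → 0
  block 4 = 11111: 5 ones, 0 zeros → 1
Decoded = 1101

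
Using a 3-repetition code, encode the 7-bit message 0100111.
Repeat each bit 3× and concatenate:
0→000  1→111  0→000  0→000  1→111  1→111  1→111
Codeword = 000111000000111111111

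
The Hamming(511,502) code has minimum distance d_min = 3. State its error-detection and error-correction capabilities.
Detection only: up to d_min − 1 = 2 errors.
Correction: up to ⌊(d_min − 1)/2⌋ = ⌊2/2⌋ = 1 errors.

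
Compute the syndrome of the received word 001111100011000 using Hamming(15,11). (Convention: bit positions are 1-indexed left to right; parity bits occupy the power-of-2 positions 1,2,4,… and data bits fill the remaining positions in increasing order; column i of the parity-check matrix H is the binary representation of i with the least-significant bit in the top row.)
Syndrome s = H · r^T (mod 2), r = 001111100011000:
  s[0] = (101010101010101)·(001111100011000) mod 2 = 0+0+1+0+1+0+1+0+0+0+1+0+0+0+0 mod 2 = 0
  s[1] = (011001100110011)·(001111100011000) mod 2 = 0+0+1+0+0+1+1+0+0+0+1+0+0+0+0 mod 2 = 0
  s[2] = (000111100001111)·(001111100011000) mod 2 = 0+0+0+1+1+1+1+0+0+0+0+1+0+0+0 mod 2 = 1
  s[3] = (000000011111111)·(001111100011000) mod 2 = 0+0+0+0+0+0+0+0+0+0+1+1+0+0+0 mod 2 = 0
Syndrome = 0010
Non-zero syndrome: error at position 4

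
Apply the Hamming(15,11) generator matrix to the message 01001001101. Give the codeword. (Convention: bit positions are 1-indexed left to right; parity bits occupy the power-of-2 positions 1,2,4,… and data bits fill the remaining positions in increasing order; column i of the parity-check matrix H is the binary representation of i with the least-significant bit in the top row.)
Codeword c = d · G (mod 2), d = 01001001101:
  c[0] = d·G[:,0] = (01001001101)·(11011010101) mod 2 = 0+1+0+0+1+0+0+0+1+0+1 mod 2 = 0
  c[1] = d·G[:,1] = (01001001101)·(10110110011) mod 2 = 0+0+0+0+0+0+0+0+0+0+1 mod 2 = 1
  c[2] = d·G[:,2] = (01001001101)·(10000000000) mod 2 = 0+0+0+0+0+0+0+0+0+0+0 mod 2 = 0
  c[3] = d·G[:,3] = (01001001101)·(01110001111) mod 2 = 0+1+0+0+0+0+0+1+1+0+1 mod 2 = 0
  c[4] = d·G[:,4] = (01001001101)·(01000000000) mod 2 = 0+1+0+0+0+0+0+0+0+0+0 mod 2 = 1
  c[5] = d·G[:,5] = (01001001101)·(00100000000) mod 2 = 0+0+0+0+0+0+0+0+0+0+0 mod 2 = 0
  c[6] = d·G[:,6] = (01001001101)·(00010000000) mod 2 = 0+0+0+0+0+0+0+0+0+0+0 mod 2 = 0
  c[7] = d·G[:,7] = (01001001101)·(00001111111) mod 2 = 0+0+0+0+1+0+0+1+1+0+1 mod 2 = 0
  c[8] = d·G[:,8] = (01001001101)·(00001000000) mod 2 = 0+0+0+0+1+0+0+0+0+0+0 mod 2 = 1
  c[9] = d·G[:,9] = (01001001101)·(00000100000) mod 2 = 0+0+0+0+0+0+0+0+0+0+0 mod 2 = 0
  c[10] = d·G[:,10] = (01001001101)·(00000010000) mod 2 = 0+0+0+0+0+0+0+0+0+0+0 mod 2 = 0
  c[11] = d·G[:,11] = (01001001101)·(00000001000) mod 2 = 0+0+0+0+0+0+0+1+0+0+0 mod 2 = 1
  c[12] = d·G[:,12] = (01001001101)·(00000000100) mod 2 = 0+0+0+0+0+0+0+0+1+0+0 mod 2 = 1
  c[13] = d·G[:,13] = (01001001101)·(00000000010) mod 2 = 0+0+0+0+0+0+0+0+0+0+0 mod 2 = 0
  c[14] = d·G[:,14] = (01001001101)·(00000000001) mod 2 = 0+0+0+0+0+0+0+0+0+0+1 mod 2 = 1
Codeword = 010010001001101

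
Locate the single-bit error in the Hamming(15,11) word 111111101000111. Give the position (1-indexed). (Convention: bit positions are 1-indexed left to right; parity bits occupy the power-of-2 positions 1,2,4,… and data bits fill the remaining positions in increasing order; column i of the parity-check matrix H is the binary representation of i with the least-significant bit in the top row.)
Syndrome s = H · r^T (mod 2), r = 111111101000111:
  s[0] = (101010101010101)·(111111101000111) mod 2 = 1+0+1+0+1+0+1+0+1+0+0+0+1+0+1 mod 2 = 1
  s[1] = (011001100110011)·(111111101000111) mod 2 = 0+1+1+0+0+1+1+0+0+0+0+0+0+1+1 mod 2 = 0
  s[2] = (000111100001111)·(111111101000111) mod 2 = 0+0+0+1+1+1+1+0+0+0+0+0+1+1+1 mod 2 = 1
  s[3] = (000000011111111)·(111111101000111) mod 2 = 0+0+0+0+0+0+0+0+1+0+0+0+1+1+1 mod 2 = 0
Syndrome = 1010
Column i of H is the binary representation of i, so the syndrome is the binary index of the flipped bit.
Read s = 1010 with s[0] as LSB: 1·2^0 + 0·2^1 + 1·2^2 + 0·2^3 = 5.
Error is at bit position 5.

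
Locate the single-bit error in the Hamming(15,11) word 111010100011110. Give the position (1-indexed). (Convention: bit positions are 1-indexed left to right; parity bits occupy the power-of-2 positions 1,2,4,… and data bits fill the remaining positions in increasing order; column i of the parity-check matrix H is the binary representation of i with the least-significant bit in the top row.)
Syndrome s = H · r^T (mod 2), r = 111010100011110:
  s[0] = (101010101010101)·(111010100011110) mod 2 = 1+0+1+0+1+0+1+0+0+0+1+0+1+0+0 mod 2 = 0
  s[1] = (011001100110011)·(111010100011110) mod 2 = 0+1+1+0+0+0+1+0+0+0+1+0+0+1+0 mod 2 = 1
  s[2] = (000111100001111)·(111010100011110) mod 2 = 0+0+0+0+1+0+1+0+0+0+0+1+1+1+0 mod 2 = 1
  s[3] = (000000011111111)·(111010100011110) mod 2 = 0+0+0+0+0+0+0+0+0+0+1+1+1+1+0 mod 2 = 0
Syndrome = 0110
Column i of H is the binary representation of i, so the syndrome is the binary index of the flipped bit.
Read s = 0110 with s[0] as LSB: 0·2^0 + 1·2^1 + 1·2^2 + 0·2^3 = 6.
Error is at bit position 6.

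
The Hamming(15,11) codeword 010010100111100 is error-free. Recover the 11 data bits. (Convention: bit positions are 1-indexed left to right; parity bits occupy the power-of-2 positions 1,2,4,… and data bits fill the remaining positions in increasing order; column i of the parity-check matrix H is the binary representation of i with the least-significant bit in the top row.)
Parity bits occupy power-of-2 positions; data bits are at positions {3,5,6,7,9,10,11,12,13,14,15} (1-indexed).
Extract: c[3]=0 c[5]=1 c[6]=0 c[7]=1 c[9]=0 c[10]=1 c[11]=1 c[12]=1 c[13]=1 c[14]=0 c[15]=0
Data = 01010111100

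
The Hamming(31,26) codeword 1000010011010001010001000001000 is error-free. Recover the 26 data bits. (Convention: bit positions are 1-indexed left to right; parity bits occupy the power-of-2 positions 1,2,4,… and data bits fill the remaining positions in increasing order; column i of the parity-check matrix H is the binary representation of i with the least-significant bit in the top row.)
Parity bits occupy power-of-2 positions; data bits are at positions {3,5,6,7,9,10,11,12,13,14,15,17,18,19,20,21,22,23,24,25,26,27,28,29,30,31} (1-indexed).
Extract: c[3]=0 c[5]=0 c[6]=1 c[7]=0 c[9]=1 c[10]=1 c[11]=0 c[12]=1 c[13]=0 c[14]=0 c[15]=0 c[17]=0 c[18]=1 c[19]=0 c[20]=0 c[21]=0 c[22]=1 c[23]=0 c[24]=0 c[25]=0 c[26]=0 c[27]=0 c[28]=1 c[29]=0 c[30]=0 c[31]=0
Data = 00101101000010001000001000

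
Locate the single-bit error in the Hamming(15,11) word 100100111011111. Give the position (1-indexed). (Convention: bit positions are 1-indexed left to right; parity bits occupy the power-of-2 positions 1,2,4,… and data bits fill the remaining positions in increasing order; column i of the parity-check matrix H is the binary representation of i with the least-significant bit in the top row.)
Syndrome s = H · r^T (mod 2), r = 100100111011111:
  s[0] = (101010101010101)·(100100111011111) mod 2 = 1+0+0+0+0+0+1+0+1+0+1+0+1+0+1 mod 2 = 0
  s[1] = (011001100110011)·(100100111011111) mod 2 = 0+0+0+0+0+0+1+0+0+0+1+0+0+1+1 mod 2 = 0
  s[2] = (000111100001111)·(100100111011111) mod 2 = 0+0+0+1+0+0+1+0+0+0+0+1+1+1+1 mod 2 = 0
  s[3] = (000000011111111)·(100100111011111) mod 2 = 0+0+0+0+0+0+0+1+1+0+1+1+1+1+1 mod 2 = 1
Syndrome = 0001
Column i of H is the binary representation of i, so the syndrome is the binary index of the flipped bit.
Read s = 0001 with s[0] as LSB: 0·2^0 + 0·2^1 + 0·2^2 + 1·2^3 = 8.
Error is at bit position 8.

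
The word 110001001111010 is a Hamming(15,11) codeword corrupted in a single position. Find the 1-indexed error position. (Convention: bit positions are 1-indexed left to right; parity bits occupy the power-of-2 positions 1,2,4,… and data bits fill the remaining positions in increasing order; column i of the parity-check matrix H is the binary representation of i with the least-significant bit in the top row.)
Syndrome s = H · r^T (mod 2), r = 110001001111010:
  s[0] = (101010101010101)·(110001001111010) mod 2 = 1+0+0+0+0+0+0+0+1+0+1+0+0+0+0 mod 2 = 1
  s[1] = (011001100110011)·(110001001111010) mod 2 = 0+1+0+0+0+1+0+0+0+1+1+0+0+1+0 mod 2 = 1
  s[2] = (000111100001111)·(110001001111010) mod 2 = 0+0+0+0+0+1+0+0+0+0+0+1+0+1+0 mod 2 = 1
  s[3] = (000000011111111)·(110001001111010) mod 2 = 0+0+0+0+0+0+0+0+1+1+1+1+0+1+0 mod 2 = 1
Syndrome = 1111
Column i of H is the binary representation of i, so the syndrome is the binary index of the flipped bit.
Read s = 1111 with s[0] as LSB: 1·2^0 + 1·2^1 + 1·2^2 + 1·2^3 = 15.
Error is at bit position 15.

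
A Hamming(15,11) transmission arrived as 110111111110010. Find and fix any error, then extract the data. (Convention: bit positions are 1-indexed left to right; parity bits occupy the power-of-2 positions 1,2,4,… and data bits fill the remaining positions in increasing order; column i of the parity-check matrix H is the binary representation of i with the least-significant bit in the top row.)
Syndrome s = H · r^T (mod 2), r = 110111111110010:
  s[0] = (101010101010101)·(110111111110010) mod 2 = 1+0+0+0+1+0+1+0+1+0+1+0+0+0+0 mod 2 = 1
  s[1] = (011001100110011)·(110111111110010) mod 2 = 0+1+0+0+0+1+1+0+0+1+1+0+0+1+0 mod 2 = 0
  s[2] = (000111100001111)·(110111111110010) mod 2 = 0+0+0+1+1+1+1+0+0+0+0+0+0+1+0 mod 2 = 1
  s[3] = (000000011111111)·(110111111110010) mod 2 = 0+0+0+0+0+0+0+1+1+1+1+0+0+1+0 mod 2 = 1
Syndrome = 1011
Column 13 of H equals this syndrome → error at bit 13 (1-indexed).
Flip bit 13: 110111111110010 → 110111111110110
Extract data bits at positions {3,5,6,7,9,10,11,12,13,14,15}: 01111110110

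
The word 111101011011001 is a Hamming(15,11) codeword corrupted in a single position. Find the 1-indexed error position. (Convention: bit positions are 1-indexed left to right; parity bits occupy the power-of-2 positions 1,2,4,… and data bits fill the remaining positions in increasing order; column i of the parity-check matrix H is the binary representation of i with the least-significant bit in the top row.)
Syndrome s = H · r^T (mod 2), r = 111101011011001:
  s[0] = (101010101010101)·(111101011011001) mod 2 = 1+0+1+0+0+0+0+0+1+0+1+0+0+0+1 mod 2 = 1
  s[1] = (011001100110011)·(111101011011001) mod 2 = 0+1+1+0+0+1+0+0+0+0+1+0+0+0+1 mod 2 = 1
  s[2] = (000111100001111)·(111101011011001) mod 2 = 0+0+0+1+0+1+0+0+0+0+0+1+0+0+1 mod 2 = 0
  s[3] = (000000011111111)·(111101011011001) mod 2 = 0+0+0+0+0+0+0+1+1+0+1+1+0+0+1 mod 2 = 1
Syndrome = 1101
Column i of H is the binary representation of i, so the syndrome is the binary index of the flipped bit.
Read s = 1101 with s[0] as LSB: 1·2^0 + 1·2^1 + 0·2^2 + 1·2^3 = 11.
Error is at bit position 11.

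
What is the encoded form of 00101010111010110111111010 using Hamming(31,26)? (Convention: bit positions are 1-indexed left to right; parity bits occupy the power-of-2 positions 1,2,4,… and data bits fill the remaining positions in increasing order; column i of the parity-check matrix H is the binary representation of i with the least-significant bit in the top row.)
Codeword c = d · G (mod 2), d = 00101010111010110111111010:
  c[0] = d·G[:,0] = (00101010111010110111111010)·(11011010101101010101010101) mod 2 = 0+0+0+0+1+0+1+0+1+0+1+0+0+0+0+1+0+1+0+1+0+1+0+0+0+0 mod 2 = 0
  c[1] = d·G[:,1] = (00101010111010110111111010)·(10110110011011001100110011) mod 2 = 0+0+1+0+0+0+1+0+0+1+1+0+1+0+0+0+0+1+0+0+1+1+0+0+1+0 mod 2 = 1
  c[2] = d·G[:,2] = (00101010111010110111111010)·(10000000000000000000000000) mod 2 = 0+0+0+0+0+0+0+0+0+0+0+0+0+0+0+0+0+0+0+0+0+0+0+0+0+0 mod 2 = 0
  c[3] = d·G[:,3] = (00101010111010110111111010)·(01110001111000111100001111) mod 2 = 0+0+1+0+0+0+0+0+1+1+1+0+0+0+1+1+0+1+0+0+0+0+1+0+1+0 mod 2 = 1
  c[4] = d·G[:,4] = (00101010111010110111111010)·(01000000000000000000000000) mod 2 = 0+0+0+0+0+0+0+0+0+0+0+0+0+0+0+0+0+0+0+0+0+0+0+0+0+0 mod 2 = 0
  c[5] = d·G[:,5] = (00101010111010110111111010)·(00100000000000000000000000) mod 2 = 0+0+1+0+0+0+0+0+0+0+0+0+0+0+0+0+0+0+0+0+0+0+0+0+0+0 mod 2 = 1
  c[6] = d·G[:,6] = (00101010111010110111111010)·(00010000000000000000000000) mod 2 = 0+0+0+0+0+0+0+0+0+0+0+0+0+0+0+0+0+0+0+0+0+0+0+0+0+0 mod 2 = 0
  c[7] = d·G[:,7] = (00101010111010110111111010)·(00001111111000000011111111) mod 2 = 0+0+0+0+1+0+1+0+1+1+1+0+0+0+0+0+0+0+1+1+1+1+1+0+1+0 mod 2 = 1
  c[8] = d·G[:,8] = (00101010111010110111111010)·(00001000000000000000000000) mod 2 = 0+0+0+0+1+0+0+0+0+0+0+0+0+0+0+0+0+0+0+0+0+0+0+0+0+0 mod 2 = 1
  c[9] = d·G[:,9] = (00101010111010110111111010)·(00000100000000000000000000) mod 2 = 0+0+0+0+0+0+0+0+0+0+0+0+0+0+0+0+0+0+0+0+0+0+0+0+0+0 mod 2 = 0
  c[10] = d·G[:,10] = (00101010111010110111111010)·(00000010000000000000000000) mod 2 = 0+0+0+0+0+0+1+0+0+0+0+0+0+0+0+0+0+0+0+0+0+0+0+0+0+0 mod 2 = 1
  c[11] = d·G[:,11] = (00101010111010110111111010)·(00000001000000000000000000) mod 2 = 0+0+0+0+0+0+0+0+0+0+0+0+0+0+0+0+0+0+0+0+0+0+0+0+0+0 mod 2 = 0
  c[12] = d·G[:,12] = (00101010111010110111111010)·(00000000100000000000000000) mod 2 = 0+0+0+0+0+0+0+0+1+0+0+0+0+0+0+0+0+0+0+0+0+0+0+0+0+0 mod 2 = 1
  c[13] = d·G[:,13] = (00101010111010110111111010)·(00000000010000000000000000) mod 2 = 0+0+0+0+0+0+0+0+0+1+0+0+0+0+0+0+0+0+0+0+0+0+0+0+0+0 mod 2 = 1
  c[14] = d·G[:,14] = (00101010111010110111111010)·(00000000001000000000000000) mod 2 = 0+0+0+0+0+0+0+0+0+0+1+0+0+0+0+0+0+0+0+0+0+0+0+0+0+0 mod 2 = 1
  c[15] = d·G[:,15] = (00101010111010110111111010)·(00000000000111111111111111) mod 2 = 0+0+0+0+0+0+0+0+0+0+0+0+1+0+1+1+0+1+1+1+1+1+1+0+1+0 mod 2 = 0
  c[16] = d·G[:,16] = (00101010111010110111111010)·(00000000000100000000000000) mod 2 = 0+0+0+0+0+0+0+0+0+0+0+0+0+0+0+0+0+0+0+0+0+0+0+0+0+0 mod 2 = 0
  c[17] = d·G[:,17] = (00101010111010110111111010)·(00000000000010000000000000) mod 2 = 0+0+0+0+0+0+0+0+0+0+0+0+1+0+0+0+0+0+0+0+0+0+0+0+0+0 mod 2 = 1
  c[18] = d·G[:,18] = (00101010111010110111111010)·(00000000000001000000000000) mod 2 = 0+0+0+0+0+0+0+0+0+0+0+0+0+0+0+0+0+0+0+0+0+0+0+0+0+0 mod 2 = 0
  c[19] = d·G[:,19] = (00101010111010110111111010)·(00000000000000100000000000) mod 2 = 0+0+0+0+0+0+0+0+0+0+0+0+0+0+1+0+0+0+0+0+0+0+0+0+0+0 mod 2 = 1
  c[20] = d·G[:,20] = (00101010111010110111111010)·(00000000000000010000000000) mod 2 = 0+0+0+0+0+0+0+0+0+0+0+0+0+0+0+1+0+0+0+0+0+0+0+0+0+0 mod 2 = 1
  c[21] = d·G[:,21] = (00101010111010110111111010)·(00000000000000001000000000) mod 2 = 0+0+0+0+0+0+0+0+0+0+0+0+0+0+0+0+0+0+0+0+0+0+0+0+0+0 mod 2 = 0
  c[22] = d·G[:,22] = (00101010111010110111111010)·(00000000000000000100000000) mod 2 = 0+0+0+0+0+0+0+0+0+0+0+0+0+0+0+0+0+1+0+0+0+0+0+0+0+0 mod 2 = 1
  c[23] = d·G[:,23] = (00101010111010110111111010)·(00000000000000000010000000) mod 2 = 0+0+0+0+0+0+0+0+0+0+0+0+0+0+0+0+0+0+1+0+0+0+0+0+0+0 mod 2 = 1
  c[24] = d·G[:,24] = (00101010111010110111111010)·(00000000000000000001000000) mod 2 = 0+0+0+0+0+0+0+0+0+0+0+0+0+0+0+0+0+0+0+1+0+0+0+0+0+0 mod 2 = 1
  c[25] = d·G[:,25] = (00101010111010110111111010)·(00000000000000000000100000) mod 2 = 0+0+0+0+0+0+0+0+0+0+0+0+0+0+0+0+0+0+0+0+1+0+0+0+0+0 mod 2 = 1
  c[26] = d·G[:,26] = (00101010111010110111111010)·(00000000000000000000010000) mod 2 = 0+0+0+0+0+0+0+0+0+0+0+0+0+0+0+0+0+0+0+0+0+1+0+0+0+0 mod 2 = 1
  c[27] = d·G[:,27] = (00101010111010110111111010)·(00000000000000000000001000) mod 2 = 0+0+0+0+0+0+0+0+0+0+0+0+0+0+0+0+0+0+0+0+0+0+1+0+0+0 mod 2 = 1
  c[28] = d·G[:,28] = (00101010111010110111111010)·(00000000000000000000000100) mod 2 = 0+0+0+0+0+0+0+0+0+0+0+0+0+0+0+0+0+0+0+0+0+0+0+0+0+0 mod 2 = 0
  c[29] = d·G[:,29] = (00101010111010110111111010)·(00000000000000000000000010) mod 2 = 0+0+0+0+0+0+0+0+0+0+0+0+0+0+0+0+0+0+0+0+0+0+0+0+1+0 mod 2 = 1
  c[30] = d·G[:,30] = (00101010111010110111111010)·(00000000000000000000000001) mod 2 = 0+0+0+0+0+0+0+0+0+0+0+0+0+0+0+0+0+0+0+0+0+0+0+0+0+0 mod 2 = 0
Codeword = 0101010110101110010110111111010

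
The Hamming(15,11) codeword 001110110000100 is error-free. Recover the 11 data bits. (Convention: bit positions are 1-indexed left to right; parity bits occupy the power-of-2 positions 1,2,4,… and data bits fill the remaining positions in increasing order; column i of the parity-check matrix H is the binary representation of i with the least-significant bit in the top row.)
Parity bits occupy power-of-2 positions; data bits are at positions {3,5,6,7,9,10,11,12,13,14,15} (1-indexed).
Extract: c[3]=1 c[5]=1 c[6]=0 c[7]=1 c[9]=0 c[10]=0 c[11]=0 c[12]=0 c[13]=1 c[14]=0 c[15]=0
Data = 11010000100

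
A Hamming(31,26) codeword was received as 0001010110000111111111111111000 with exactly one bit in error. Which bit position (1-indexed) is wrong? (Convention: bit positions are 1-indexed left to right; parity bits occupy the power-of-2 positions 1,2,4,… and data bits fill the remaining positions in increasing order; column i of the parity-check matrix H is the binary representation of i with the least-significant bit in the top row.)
Syndrome s = H · r^T (mod 2), r = 0001010110000111111111111111000:
  s[0] = (1010101010101010101010101010101)·(0001010110000111111111111111000) mod 2 = 0+0+0+0+0+0+0+0+1+0+0+0+0+0+1+0+1+0+1+0+1+0+1+0+1+0+1+0+0+0+0 mod 2 = 0
  s[1] = (0110011001100110011001100110011)·(0001010110000111111111111111000) mod 2 = 0+0+0+0+0+1+0+0+0+0+0+0+0+1+1+0+0+1+1+0+0+1+1+0+0+1+1+0+0+0+0 mod 2 = 1
  s[2] = (0001111000011110000111100001111)·(0001010110000111111111111111000) mod 2 = 0+0+0+1+0+1+0+0+0+0+0+0+0+1+1+0+0+0+0+1+1+1+1+0+0+0+0+1+0+0+0 mod 2 = 1
  s[3] = (0000000111111110000000011111111)·(0001010110000111111111111111000) mod 2 = 0+0+0+0+0+0+0+1+1+0+0+0+0+1+1+0+0+0+0+0+0+0+0+1+1+1+1+1+0+0+0 mod 2 = 1
  s[4] = (0000000000000001111111111111111)·(0001010110000111111111111111000) mod 2 = 0+0+0+0+0+0+0+0+0+0+0+0+0+0+0+1+1+1+1+1+1+1+1+1+1+1+1+1+0+0+0 mod 2 = 1
Syndrome = 01111
Column i of H is the binary representation of i, so the syndrome is the binary index of the flipped bit.
Read s = 01111 with s[0] as LSB: 0·2^0 + 1·2^1 + 1·2^2 + 1·2^3 + 1·2^4 = 30.
Error is at bit position 30.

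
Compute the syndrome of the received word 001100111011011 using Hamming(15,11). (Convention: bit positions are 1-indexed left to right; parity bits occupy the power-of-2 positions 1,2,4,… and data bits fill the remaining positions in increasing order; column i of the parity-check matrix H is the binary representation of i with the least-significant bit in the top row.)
Syndrome s = H · r^T (mod 2), r = 001100111011011:
  s[0] = (101010101010101)·(001100111011011) mod 2 = 0+0+1+0+0+0+1+0+1+0+1+0+0+0+1 mod 2 = 1
  s[1] = (011001100110011)·(001100111011011) mod 2 = 0+0+1+0+0+0+1+0+0+0+1+0+0+1+1 mod 2 = 1
  s[2] = (000111100001111)·(001100111011011) mod 2 = 0+0+0+1+0+0+1+0+0+0+0+1+0+1+1 mod 2 = 1
  s[3] = (000000011111111)·(001100111011011) mod 2 = 0+0+0+0+0+0+0+1+1+0+1+1+0+1+1 mod 2 = 0
Syndrome = 1110
Non-zero syndrome: error at position 7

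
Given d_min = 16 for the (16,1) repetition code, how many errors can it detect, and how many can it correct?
Detection only: up to d_min − 1 = 15 errors.
Correction: up to ⌊(d_min − 1)/2⌋ = ⌊15/2⌋ = 7 errors.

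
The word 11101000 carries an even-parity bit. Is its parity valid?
Sum of all bits: 1+1+1+0+1+0+0+0 = 4; 4 mod 2 = 0. Result is 0 → valid parity.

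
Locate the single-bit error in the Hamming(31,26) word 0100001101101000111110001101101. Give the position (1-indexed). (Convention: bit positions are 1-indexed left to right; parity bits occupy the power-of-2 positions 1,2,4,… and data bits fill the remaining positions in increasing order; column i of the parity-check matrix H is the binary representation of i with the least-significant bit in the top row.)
Syndrome s = H · r^T (mod 2), r = 0100001101101000111110001101101:
  s[0] = (1010101010101010101010101010101)·(0100001101101000111110001101101) mod 2 = 0+0+0+0+0+0+1+0+0+0+1+0+1+0+0+0+1+0+1+0+1+0+0+0+1+0+0+0+1+0+1 mod 2 = 1
  s[1] = (0110011001100110011001100110011)·(0100001101101000111110001101101) mod 2 = 0+1+0+0+0+0+1+0+0+1+1+0+0+0+0+0+0+1+1+0+0+0+0+0+0+1+0+0+0+0+1 mod 2 = 0
  s[2] = (0001111000011110000111100001111)·(0100001101101000111110001101101) mod 2 = 0+0+0+0+0+0+1+0+0+0+0+0+1+0+0+0+0+0+0+1+1+0+0+0+0+0+0+1+1+0+1 mod 2 = 1
  s[3] = (0000000111111110000000011111111)·(0100001101101000111110001101101) mod 2 = 0+0+0+0+0+0+0+1+0+1+1+0+1+0+0+0+0+0+0+0+0+0+0+0+1+1+0+1+1+0+1 mod 2 = 1
  s[4] = (0000000000000001111111111111111)·(0100001101101000111110001101101) mod 2 = 0+0+0+0+0+0+0+0+0+0+0+0+0+0+0+0+1+1+1+1+1+0+0+0+1+1+0+1+1+0+1 mod 2 = 0
Syndrome = 10110
Column i of H is the binary representation of i, so the syndrome is the binary index of the flipped bit.
Read s = 10110 with s[0] as LSB: 1·2^0 + 0·2^1 + 1·2^2 + 1·2^3 + 0·2^4 = 13.
Error is at bit position 13.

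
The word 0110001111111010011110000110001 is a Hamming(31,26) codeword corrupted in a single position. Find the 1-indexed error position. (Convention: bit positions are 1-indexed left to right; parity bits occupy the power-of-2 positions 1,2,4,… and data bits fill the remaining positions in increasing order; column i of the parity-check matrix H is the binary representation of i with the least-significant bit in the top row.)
Syndrome s = H · r^T (mod 2), r = 0110001111111010011110000110001:
  s[0] = (1010101010101010101010101010101)·(0110001111111010011110000110001) mod 2 = 0+0+1+0+0+0+1+0+1+0+1+0+1+0+1+0+0+0+1+0+1+0+0+0+0+0+1+0+0+0+1 mod 2 = 0
  s[1] = (0110011001100110011001100110011)·(0110001111111010011110000110001) mod 2 = 0+1+1+0+0+0+1+0+0+1+1+0+0+0+1+0+0+1+1+0+0+0+0+0+0+1+1+0+0+0+1 mod 2 = 1
  s[2] = (0001111000011110000111100001111)·(0110001111111010011110000110001) mod 2 = 0+0+0+0+0+0+1+0+0+0+0+1+1+0+1+0+0+0+0+1+1+0+0+0+0+0+0+0+0+0+1 mod 2 = 1
  s[3] = (0000000111111110000000011111111)·(0110001111111010011110000110001) mod 2 = 0+0+0+0+0+0+0+1+1+1+1+1+1+0+1+0+0+0+0+0+0+0+0+0+0+1+1+0+0+0+1 mod 2 = 0
  s[4] = (0000000000000001111111111111111)·(0110001111111010011110000110001) mod 2 = 0+0+0+0+0+0+0+0+0+0+0+0+0+0+0+0+0+1+1+1+1+0+0+0+0+1+1+0+0+0+1 mod 2 = 1
Syndrome = 01101
Column i of H is the binary representation of i, so the syndrome is the binary index of the flipped bit.
Read s = 01101 with s[0] as LSB: 0·2^0 + 1·2^1 + 1·2^2 + 0·2^3 + 1·2^4 = 22.
Error is at bit position 22.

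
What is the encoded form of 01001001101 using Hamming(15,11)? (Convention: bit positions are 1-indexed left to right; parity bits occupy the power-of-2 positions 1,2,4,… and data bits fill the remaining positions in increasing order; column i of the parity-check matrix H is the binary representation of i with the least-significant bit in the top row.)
Codeword c = d · G (mod 2), d = 01001001101:
  c[0] = d·G[:,0] = (01001001101)·(11011010101) mod 2 = 0+1+0+0+1+0+0+0+1+0+1 mod 2 = 0
  c[1] = d·G[:,1] = (01001001101)·(10110110011) mod 2 = 0+0+0+0+0+0+0+0+0+0+1 mod 2 = 1
  c[2] = d·G[:,2] = (01001001101)·(10000000000) mod 2 = 0+0+0+0+0+0+0+0+0+0+0 mod 2 = 0
  c[3] = d·G[:,3] = (01001001101)·(01110001111) mod 2 = 0+1+0+0+0+0+0+1+1+0+1 mod 2 = 0
  c[4] = d·G[:,4] = (01001001101)·(01000000000) mod 2 = 0+1+0+0+0+0+0+0+0+0+0 mod 2 = 1
  c[5] = d·G[:,5] = (01001001101)·(00100000000) mod 2 = 0+0+0+0+0+0+0+0+0+0+0 mod 2 = 0
  c[6] = d·G[:,6] = (01001001101)·(00010000000) mod 2 = 0+0+0+0+0+0+0+0+0+0+0 mod 2 = 0
  c[7] = d·G[:,7] = (01001001101)·(00001111111) mod 2 = 0+0+0+0+1+0+0+1+1+0+1 mod 2 = 0
  c[8] = d·G[:,8] = (01001001101)·(00001000000) mod 2 = 0+0+0+0+1+0+0+0+0+0+0 mod 2 = 1
  c[9] = d·G[:,9] = (01001001101)·(00000100000) mod 2 = 0+0+0+0+0+0+0+0+0+0+0 mod 2 = 0
  c[10] = d·G[:,10] = (01001001101)·(00000010000) mod 2 = 0+0+0+0+0+0+0+0+0+0+0 mod 2 = 0
  c[11] = d·G[:,11] = (01001001101)·(00000001000) mod 2 = 0+0+0+0+0+0+0+1+0+0+0 mod 2 = 1
  c[12] = d·G[:,12] = (01001001101)·(00000000100) mod 2 = 0+0+0+0+0+0+0+0+1+0+0 mod 2 = 1
  c[13] = d·G[:,13] = (01001001101)·(00000000010) mod 2 = 0+0+0+0+0+0+0+0+0+0+0 mod 2 = 0
  c[14] = d·G[:,14] = (01001001101)·(00000000001) mod 2 = 0+0+0+0+0+0+0+0+0+0+1 mod 2 = 1
Codeword = 010010001001101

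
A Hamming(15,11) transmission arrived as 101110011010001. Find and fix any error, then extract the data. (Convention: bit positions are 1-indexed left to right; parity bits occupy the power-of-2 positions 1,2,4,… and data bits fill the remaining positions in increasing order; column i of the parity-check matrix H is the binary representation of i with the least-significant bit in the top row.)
Syndrome s = H · r^T (mod 2), r = 101110011010001:
  s[0] = (101010101010101)·(101110011010001) mod 2 = 1+0+1+0+1+0+0+0+1+0+1+0+0+0+1 mod 2 = 0
  s[1] = (011001100110011)·(101110011010001) mod 2 = 0+0+1+0+0+0+0+0+0+0+1+0+0+0+1 mod 2 = 1
  s[2] = (000111100001111)·(101110011010001) mod 2 = 0+0+0+1+1+0+0+0+0+0+0+0+0+0+1 mod 2 = 1
  s[3] = (000000011111111)·(101110011010001) mod 2 = 0+0+0+0+0+0+0+1+1+0+1+0+0+0+1 mod 2 = 0
Syndrome = 0110
Column 6 of H equals this syndrome → error at bit 6 (1-indexed).
Flip bit 6: 101110011010001 → 101111011010001
Extract data bits at positions {3,5,6,7,9,10,11,12,13,14,15}: 11101010001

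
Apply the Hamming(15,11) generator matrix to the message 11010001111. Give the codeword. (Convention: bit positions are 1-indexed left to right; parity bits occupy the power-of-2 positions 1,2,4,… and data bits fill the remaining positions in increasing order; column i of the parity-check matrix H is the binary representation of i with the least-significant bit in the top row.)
Codeword c = d · G (mod 2), d = 11010001111:
  c[0] = d·G[:,0] = (11010001111)·(11011010101) mod 2 = 1+1+0+1+0+0+0+0+1+0+1 mod 2 = 1
  c[1] = d·G[:,1] = (11010001111)·(10110110011) mod 2 = 1+0+0+1+0+0+0+0+0+1+1 mod 2 = 0
  c[2] = d·G[:,2] = (11010001111)·(10000000000) mod 2 = 1+0+0+0+0+0+0+0+0+0+0 mod 2 = 1
  c[3] = d·G[:,3] = (11010001111)·(01110001111) mod 2 = 0+1+0+1+0+0+0+1+1+1+1 mod 2 = 0
  c[4] = d·G[:,4] = (11010001111)·(01000000000) mod 2 = 0+1+0+0+0+0+0+0+0+0+0 mod 2 = 1
  c[5] = d·G[:,5] = (11010001111)·(00100000000) mod 2 = 0+0+0+0+0+0+0+0+0+0+0 mod 2 = 0
  c[6] = d·G[:,6] = (11010001111)·(00010000000) mod 2 = 0+0+0+1+0+0+0+0+0+0+0 mod 2 = 1
  c[7] = d·G[:,7] = (11010001111)·(00001111111) mod 2 = 0+0+0+0+0+0+0+1+1+1+1 mod 2 = 0
  c[8] = d·G[:,8] = (11010001111)·(00001000000) mod 2 = 0+0+0+0+0+0+0+0+0+0+0 mod 2 = 0
  c[9] = d·G[:,9] = (11010001111)·(00000100000) mod 2 = 0+0+0+0+0+0+0+0+0+0+0 mod 2 = 0
  c[10] = d·G[:,10] = (11010001111)·(00000010000) mod 2 = 0+0+0+0+0+0+0+0+0+0+0 mod 2 = 0
  c[11] = d·G[:,11] = (11010001111)·(00000001000) mod 2 = 0+0+0+0+0+0+0+1+0+0+0 mod 2 = 1
  c[12] = d·G[:,12] = (11010001111)·(00000000100) mod 2 = 0+0+0+0+0+0+0+0+1+0+0 mod 2 = 1
  c[13] = d·G[:,13] = (11010001111)·(00000000010) mod 2 = 0+0+0+0+0+0+0+0+0+1+0 mod 2 = 1
  c[14] = d·G[:,14] = (11010001111)·(00000000001) mod 2 = 0+0+0+0+0+0+0+0+0+0+1 mod 2 = 1
Codeword = 101010100001111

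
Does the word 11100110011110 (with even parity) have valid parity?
Sum of all bits: 1+1+1+0+0+1+1+0+0+1+1+1+1+0 = 9; 9 mod 2 = 1. Result is 1 → parity error detected.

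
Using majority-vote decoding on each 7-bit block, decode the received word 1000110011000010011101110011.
Split into 7-bit blocks and majority-vote each:
  block 1 = 1000110: 3 ones, 4 zeros → 0
  block 2 = 0110000: 2 ones, 5 zeros → 0
  block 3 = 1001110: 4 ones, 3 zeros → 1
  block 4 = 1110011: 5 ones, 2 zeros → 1
Decoded = 0011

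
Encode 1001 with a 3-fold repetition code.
Repeat each bit 3× and concatenate:
1→111  0→000  0→000  1→111
Codeword = 111000000111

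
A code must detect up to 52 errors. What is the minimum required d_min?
Detecting e errors requires d_min ≥ e + 1 = 52 + 1 = 53.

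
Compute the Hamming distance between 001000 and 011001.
XOR = 010001, count of 1s = 2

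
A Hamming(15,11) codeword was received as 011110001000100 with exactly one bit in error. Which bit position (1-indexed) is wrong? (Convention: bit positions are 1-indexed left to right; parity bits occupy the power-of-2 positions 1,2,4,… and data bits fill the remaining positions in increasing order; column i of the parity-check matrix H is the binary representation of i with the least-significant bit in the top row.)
Syndrome s = H · r^T (mod 2), r = 011110001000100:
  s[0] = (101010101010101)·(011110001000100) mod 2 = 0+0+1+0+1+0+0+0+1+0+0+0+1+0+0 mod 2 = 0
  s[1] = (011001100110011)·(011110001000100) mod 2 = 0+1+1+0+0+0+0+0+0+0+0+0+0+0+0 mod 2 = 0
  s[2] = (000111100001111)·(011110001000100) mod 2 = 0+0+0+1+1+0+0+0+0+0+0+0+1+0+0 mod 2 = 1
  s[3] = (000000011111111)·(011110001000100) mod 2 = 0+0+0+0+0+0+0+0+1+0+0+0+1+0+0 mod 2 = 0
Syndrome = 0010
Column i of H is the binary representation of i, so the syndrome is the binary index of the flipped bit.
Read s = 0010 with s[0] as LSB: 0·2^0 + 0·2^1 + 1·2^2 + 0·2^3 = 4.
Error is at bit position 4.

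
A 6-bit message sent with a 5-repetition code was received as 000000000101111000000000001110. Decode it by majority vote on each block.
Split into 5-bit blocks and majority-vote each:
  block 1 = 00000: 0 ones, 5 zeros → 0
  block 2 = 00001: 1 ones, 4 zeros → 0
  block 3 = 01111: 4 ones, 1 zeros → 1
  block 4 = 00000: 0 ones, 5 zeros → 0
  block 5 = 00000: 0 ones, 5 zeros → 0
  block 6 = 01110: 3 ones, 2 zeros → 1
Decoded = 001001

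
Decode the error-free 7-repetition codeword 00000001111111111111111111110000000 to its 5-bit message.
Split into 7-bit blocks: 0000000 1111111 1111111 1111111 0000000
Data = 01110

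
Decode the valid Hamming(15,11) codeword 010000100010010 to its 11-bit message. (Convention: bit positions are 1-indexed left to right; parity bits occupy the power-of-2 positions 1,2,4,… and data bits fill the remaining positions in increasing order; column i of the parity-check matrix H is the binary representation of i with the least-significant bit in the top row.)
Parity bits occupy power-of-2 positions; data bits are at positions {3,5,6,7,9,10,11,12,13,14,15} (1-indexed).
Extract: c[3]=0 c[5]=0 c[6]=0 c[7]=1 c[9]=0 c[10]=0 c[11]=1 c[12]=0 c[13]=0 c[14]=1 c[15]=0
Data = 00010010010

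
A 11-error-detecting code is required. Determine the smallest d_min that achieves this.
Detecting e errors requires d_min ≥ e + 1 = 11 + 1 = 12.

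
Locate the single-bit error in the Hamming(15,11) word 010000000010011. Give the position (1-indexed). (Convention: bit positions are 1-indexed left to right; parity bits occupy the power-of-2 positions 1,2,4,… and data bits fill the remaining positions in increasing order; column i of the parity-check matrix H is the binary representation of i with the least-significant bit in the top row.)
Syndrome s = H · r^T (mod 2), r = 010000000010011:
  s[0] = (101010101010101)·(010000000010011) mod 2 = 0+0+0+0+0+0+0+0+0+0+1+0+0+0+1 mod 2 = 0
  s[1] = (011001100110011)·(010000000010011) mod 2 = 0+1+0+0+0+0+0+0+0+0+1+0+0+1+1 mod 2 = 0
  s[2] = (000111100001111)·(010000000010011) mod 2 = 0+0+0+0+0+0+0+0+0+0+0+0+0+1+1 mod 2 = 0
  s[3] = (000000011111111)·(010000000010011) mod 2 = 0+0+0+0+0+0+0+0+0+0+1+0+0+1+1 mod 2 = 1
Syndrome = 0001
Column i of H is the binary representation of i, so the syndrome is the binary index of the flipped bit.
Read s = 0001 with s[0] as LSB: 0·2^0 + 0·2^1 + 0·2^2 + 1·2^3 = 8.
Error is at bit position 8.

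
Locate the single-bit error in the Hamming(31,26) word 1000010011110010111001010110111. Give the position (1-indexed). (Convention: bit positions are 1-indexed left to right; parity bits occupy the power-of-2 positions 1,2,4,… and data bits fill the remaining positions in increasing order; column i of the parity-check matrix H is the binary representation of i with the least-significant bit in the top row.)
Syndrome s = H · r^T (mod 2), r = 1000010011110010111001010110111:
  s[0] = (1010101010101010101010101010101)·(1000010011110010111001010110111) mod 2 = 1+0+0+0+0+0+0+0+1+0+1+0+0+0+1+0+1+0+1+0+0+0+0+0+0+0+1+0+1+0+1 mod 2 = 1
  s[1] = (0110011001100110011001100110011)·(1000010011110010111001010110111) mod 2 = 0+0+0+0+0+1+0+0+0+1+1+0+0+0+1+0+0+1+1+0+0+1+0+0+0+1+1+0+0+1+1 mod 2 = 1
  s[2] = (0001111000011110000111100001111)·(1000010011110010111001010110111) mod 2 = 0+0+0+0+0+1+0+0+0+0+0+1+0+0+1+0+0+0+0+0+0+1+0+0+0+0+0+0+1+1+1 mod 2 = 1
  s[3] = (0000000111111110000000011111111)·(1000010011110010111001010110111) mod 2 = 0+0+0+0+0+0+0+0+1+1+1+1+0+0+1+0+0+0+0+0+0+0+0+1+0+1+1+0+1+1+1 mod 2 = 1
  s[4] = (0000000000000001111111111111111)·(1000010011110010111001010110111) mod 2 = 0+0+0+0+0+0+0+0+0+0+0+0+0+0+0+0+1+1+1+0+0+1+0+1+0+1+1+0+1+1+1 mod 2 = 0
Syndrome = 11110
Column i of H is the binary representation of i, so the syndrome is the binary index of the flipped bit.
Read s = 11110 with s[0] as LSB: 1·2^0 + 1·2^1 + 1·2^2 + 1·2^3 + 0·2^4 = 15.
Error is at bit position 15.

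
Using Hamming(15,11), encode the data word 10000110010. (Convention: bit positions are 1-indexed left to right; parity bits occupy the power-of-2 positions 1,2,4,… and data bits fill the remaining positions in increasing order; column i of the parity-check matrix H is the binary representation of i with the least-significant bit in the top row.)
Codeword c = d · G (mod 2), d = 10000110010:
  c[0] = d·G[:,0] = (10000110010)·(11011010101) mod 2 = 1+0+0+0+0+0+1+0+0+0+0 mod 2 = 0
  c[1] = d·G[:,1] = (10000110010)·(10110110011) mod 2 = 1+0+0+0+0+1+1+0+0+1+0 mod 2 = 0
  c[2] = d·G[:,2] = (10000110010)·(10000000000) mod 2 = 1+0+0+0+0+0+0+0+0+0+0 mod 2 = 1
  c[3] = d·G[:,3] = (10000110010)·(01110001111) mod 2 = 0+0+0+0+0+0+0+0+0+1+0 mod 2 = 1
  c[4] = d·G[:,4] = (10000110010)·(01000000000) mod 2 = 0+0+0+0+0+0+0+0+0+0+0 mod 2 = 0
  c[5] = d·G[:,5] = (10000110010)·(00100000000) mod 2 = 0+0+0+0+0+0+0+0+0+0+0 mod 2 = 0
  c[6] = d·G[:,6] = (10000110010)·(00010000000) mod 2 = 0+0+0+0+0+0+0+0+0+0+0 mod 2 = 0
  c[7] = d·G[:,7] = (10000110010)·(00001111111) mod 2 = 0+0+0+0+0+1+1+0+0+1+0 mod 2 = 1
  c[8] = d·G[:,8] = (10000110010)·(00001000000) mod 2 = 0+0+0+0+0+0+0+0+0+0+0 mod 2 = 0
  c[9] = d·G[:,9] = (10000110010)·(00000100000) mod 2 = 0+0+0+0+0+1+0+0+0+0+0 mod 2 = 1
  c[10] = d·G[:,10] = (10000110010)·(00000010000) mod 2 = 0+0+0+0+0+0+1+0+0+0+0 mod 2 = 1
  c[11] = d·G[:,11] = (10000110010)·(00000001000) mod 2 = 0+0+0+0+0+0+0+0+0+0+0 mod 2 = 0
  c[12] = d·G[:,12] = (10000110010)·(00000000100) mod 2 = 0+0+0+0+0+0+0+0+0+0+0 mod 2 = 0
  c[13] = d·G[:,13] = (10000110010)·(00000000010) mod 2 = 0+0+0+0+0+0+0+0+0+1+0 mod 2 = 1
  c[14] = d·G[:,14] = (10000110010)·(00000000001) mod 2 = 0+0+0+0+0+0+0+0+0+0+0 mod 2 = 0
Codeword = 001100010110010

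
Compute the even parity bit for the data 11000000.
Sum of data bits: 1+1+0+0+0+0+0+0 = 2.
2 mod 2 = 0, so parity bit = 0.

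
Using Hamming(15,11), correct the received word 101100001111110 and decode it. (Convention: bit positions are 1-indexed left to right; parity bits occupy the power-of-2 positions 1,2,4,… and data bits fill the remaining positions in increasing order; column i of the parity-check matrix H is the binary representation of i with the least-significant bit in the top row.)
Syndrome s = H · r^T (mod 2), r = 101100001111110:
  s[0] = (101010101010101)·(101100001111110) mod 2 = 1+0+1+0+0+0+0+0+1+0+1+0+1+0+0 mod 2 = 1
  s[1] = (011001100110011)·(101100001111110) mod 2 = 0+0+1+0+0+0+0+0+0+1+1+0+0+1+0 mod 2 = 0
  s[2] = (000111100001111)·(101100001111110) mod 2 = 0+0+0+1+0+0+0+0+0+0+0+1+1+1+0 mod 2 = 0
  s[3] = (000000011111111)·(101100001111110) mod 2 = 0+0+0+0+0+0+0+0+1+1+1+1+1+1+0 mod 2 = 0
Syndrome = 1000
Column 1 of H equals this syndrome → error at bit 1 (1-indexed).
Flip bit 1: 101100001111110 → 001100001111110
Extract data bits at positions {3,5,6,7,9,10,11,12,13,14,15}: 10001111110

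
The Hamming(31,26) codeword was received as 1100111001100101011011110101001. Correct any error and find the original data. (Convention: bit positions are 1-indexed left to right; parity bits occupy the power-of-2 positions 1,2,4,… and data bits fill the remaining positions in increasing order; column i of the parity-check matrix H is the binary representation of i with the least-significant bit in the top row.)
Syndrome s = H · r^T (mod 2), r = 1100111001100101011011110101001:
  s[0] = (1010101010101010101010101010101)·(1100111001100101011011110101001) mod 2 = 1+0+0+0+1+0+1+0+0+0+1+0+0+0+0+0+0+0+1+0+1+0+1+0+0+0+0+0+0+0+1 mod 2 = 0
  s[1] = (0110011001100110011001100110011)·(1100111001100101011011110101001) mod 2 = 0+1+0+0+0+1+1+0+0+1+1+0+0+1+0+0+0+1+1+0+0+1+1+0+0+1+0+0+0+0+1 mod 2 = 0
  s[2] = (0001111000011110000111100001111)·(1100111001100101011011110101001) mod 2 = 0+0+0+0+1+1+1+0+0+0+0+0+0+1+0+0+0+0+0+0+1+1+1+0+0+0+0+1+0+0+1 mod 2 = 1
  s[3] = (0000000111111110000000011111111)·(1100111001100101011011110101001) mod 2 = 0+0+0+0+0+0+0+0+0+1+1+0+0+1+0+0+0+0+0+0+0+0+0+1+0+1+0+1+0+0+1 mod 2 = 1
  s[4] = (0000000000000001111111111111111)·(1100111001100101011011110101001) mod 2 = 0+0+0+0+0+0+0+0+0+0+0+0+0+0+0+1+0+1+1+0+1+1+1+1+0+1+0+1+0+0+1 mod 2 = 0
Syndrome = 00110
Column 12 of H equals this syndrome → error at bit 12 (1-indexed).
Flip bit 12: 1100111001100101011011110101001 → 1100111001110101011011110101001
Extract data bits at positions {3,5,6,7,9,10,11,12,13,14,15,17,18,19,20,21,22,23,24,25,26,27,28,29,30,31}: 01110111010011011110101001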